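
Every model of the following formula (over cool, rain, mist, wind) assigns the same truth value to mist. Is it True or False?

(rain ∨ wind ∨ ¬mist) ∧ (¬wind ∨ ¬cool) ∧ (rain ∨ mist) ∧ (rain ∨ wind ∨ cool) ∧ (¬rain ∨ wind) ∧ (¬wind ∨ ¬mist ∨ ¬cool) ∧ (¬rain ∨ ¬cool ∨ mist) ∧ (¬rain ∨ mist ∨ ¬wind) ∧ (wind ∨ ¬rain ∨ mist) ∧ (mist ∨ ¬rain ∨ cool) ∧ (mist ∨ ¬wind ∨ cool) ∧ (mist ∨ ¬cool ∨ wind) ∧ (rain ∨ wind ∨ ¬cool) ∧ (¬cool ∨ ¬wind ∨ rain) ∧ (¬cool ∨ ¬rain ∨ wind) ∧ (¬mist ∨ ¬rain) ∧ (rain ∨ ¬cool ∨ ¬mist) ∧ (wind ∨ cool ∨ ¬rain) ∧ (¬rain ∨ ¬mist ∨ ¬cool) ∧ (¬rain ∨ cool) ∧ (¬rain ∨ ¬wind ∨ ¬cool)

True

Suppose mist = False.
(rain) alone gives rain = True.
(wind) alone gives wind = True.
That conflicts with the unit clause (¬wind).
So every satisfying assignment has mist = True.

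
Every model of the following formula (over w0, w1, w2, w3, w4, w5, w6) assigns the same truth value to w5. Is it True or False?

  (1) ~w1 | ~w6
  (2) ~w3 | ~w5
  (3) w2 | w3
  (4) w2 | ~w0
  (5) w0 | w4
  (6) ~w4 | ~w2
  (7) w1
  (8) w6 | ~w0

Suppose w5 = 1.
From the singleton clause (~w3), w3 = 0.
From the singleton clause (w2), w2 = 1.
From the singleton clause (~w4), w4 = 0.
From the singleton clause (w0), w0 = 1.
From the singleton clause (w1), w1 = 1.
From the singleton clause (~w6), w6 = 0.
That conflicts with the unit clause (w6).
So every satisfying assignment has w5 = False.

False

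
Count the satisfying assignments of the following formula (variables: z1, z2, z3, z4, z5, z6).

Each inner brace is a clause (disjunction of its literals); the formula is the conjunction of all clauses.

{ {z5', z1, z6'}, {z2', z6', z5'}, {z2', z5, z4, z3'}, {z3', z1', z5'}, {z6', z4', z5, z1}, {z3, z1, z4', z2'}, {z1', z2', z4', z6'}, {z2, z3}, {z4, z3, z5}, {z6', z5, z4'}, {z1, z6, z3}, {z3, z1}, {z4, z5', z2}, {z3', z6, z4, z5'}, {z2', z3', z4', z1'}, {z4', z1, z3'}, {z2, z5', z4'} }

There are 2^6 = 64 truth assignments over (z1, z2, z3, z4, z5, z6).
Split on z2. With z2 = 1, the clauses containing z2 are satisfied and z2' drops from the rest; 3 of the 2^5 = 32 assignments to the other variables satisfy what remains.
With z2 = 0, by the same count on the reduced clause set, 5 assignments work.
Total: 3 + 5 = 8.

8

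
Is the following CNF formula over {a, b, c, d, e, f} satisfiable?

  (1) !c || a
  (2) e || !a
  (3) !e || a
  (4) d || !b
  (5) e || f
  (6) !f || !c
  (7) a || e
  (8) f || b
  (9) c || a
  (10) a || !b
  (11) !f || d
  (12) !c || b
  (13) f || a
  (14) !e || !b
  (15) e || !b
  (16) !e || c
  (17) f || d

Unsatisfiable

Try c = false.
(a) alone gives a = true.
(e) alone gives e = true.
But (!e) is also a unit clause — contradiction.
So c must be the other value — set c = true.
(a) alone gives a = true.
(e) alone gives e = true.
(!f) alone gives f = false.
(b) alone gives b = true.
But (!b) is also a unit clause — contradiction.
Either choice for c ends in contradiction.
No assignment satisfies every clause.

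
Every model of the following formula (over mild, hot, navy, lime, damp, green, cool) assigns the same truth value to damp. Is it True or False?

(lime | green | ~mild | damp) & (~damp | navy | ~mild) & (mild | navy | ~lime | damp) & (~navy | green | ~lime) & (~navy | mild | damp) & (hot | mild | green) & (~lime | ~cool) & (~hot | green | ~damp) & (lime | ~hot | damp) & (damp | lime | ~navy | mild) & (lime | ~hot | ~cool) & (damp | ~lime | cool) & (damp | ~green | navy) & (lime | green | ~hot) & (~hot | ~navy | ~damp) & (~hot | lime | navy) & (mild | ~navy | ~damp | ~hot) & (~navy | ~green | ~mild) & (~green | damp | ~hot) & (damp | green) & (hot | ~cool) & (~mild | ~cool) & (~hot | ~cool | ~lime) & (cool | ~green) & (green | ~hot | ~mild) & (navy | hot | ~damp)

True

Suppose damp = 0.
From the singleton clause (green), green = 1.
From the singleton clause (navy), navy = 1.
From the singleton clause (mild), mild = 1.
Now (~mild) is unsatisfied and unit — conflict.
So every satisfying assignment has damp = True.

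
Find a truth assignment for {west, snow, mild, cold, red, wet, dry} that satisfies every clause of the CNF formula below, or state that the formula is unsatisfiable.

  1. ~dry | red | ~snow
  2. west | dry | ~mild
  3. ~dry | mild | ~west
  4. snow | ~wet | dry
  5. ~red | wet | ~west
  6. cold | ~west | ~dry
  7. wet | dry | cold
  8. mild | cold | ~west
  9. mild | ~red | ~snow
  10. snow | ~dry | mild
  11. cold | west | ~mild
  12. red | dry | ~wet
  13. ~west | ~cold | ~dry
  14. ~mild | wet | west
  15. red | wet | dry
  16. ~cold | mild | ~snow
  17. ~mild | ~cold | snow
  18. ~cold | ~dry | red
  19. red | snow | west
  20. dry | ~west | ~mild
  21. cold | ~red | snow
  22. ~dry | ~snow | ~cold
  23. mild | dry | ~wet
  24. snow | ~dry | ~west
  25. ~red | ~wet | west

Try dry = 0.
Try west = 0.
From the singleton clause (~mild), mild = 0.
From the singleton clause (~wet), wet = 0.
From the singleton clause (cold), cold = 1.
From the singleton clause (red), red = 1.
From the singleton clause (~snow), snow = 0.
This assignment satisfies each clause.

west=0, snow=0, mild=0, cold=1, red=1, wet=0, dry=0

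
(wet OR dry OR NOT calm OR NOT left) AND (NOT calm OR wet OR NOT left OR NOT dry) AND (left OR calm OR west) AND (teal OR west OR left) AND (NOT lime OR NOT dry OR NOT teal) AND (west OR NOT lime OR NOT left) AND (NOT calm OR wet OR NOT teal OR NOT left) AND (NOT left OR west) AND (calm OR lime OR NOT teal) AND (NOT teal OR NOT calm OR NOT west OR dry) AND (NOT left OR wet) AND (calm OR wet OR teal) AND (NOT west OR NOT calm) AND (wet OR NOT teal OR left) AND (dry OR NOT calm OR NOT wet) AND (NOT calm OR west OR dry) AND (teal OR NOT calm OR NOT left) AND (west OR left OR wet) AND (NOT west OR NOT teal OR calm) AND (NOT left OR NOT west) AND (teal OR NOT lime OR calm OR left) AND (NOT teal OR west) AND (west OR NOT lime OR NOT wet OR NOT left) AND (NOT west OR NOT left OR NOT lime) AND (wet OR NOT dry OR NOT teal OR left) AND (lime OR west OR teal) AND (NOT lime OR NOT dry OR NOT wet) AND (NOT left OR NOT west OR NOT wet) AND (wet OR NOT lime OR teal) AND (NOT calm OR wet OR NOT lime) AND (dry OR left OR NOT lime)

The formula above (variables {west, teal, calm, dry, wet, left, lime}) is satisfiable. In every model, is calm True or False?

Suppose calm = true.
From the singleton clause (NOT west), west = false.
From the singleton clause (NOT left), left = false.
From the singleton clause (teal), teal = true.
Now (NOT teal) is unsatisfied and unit — conflict.
So every satisfying assignment has calm = False.

False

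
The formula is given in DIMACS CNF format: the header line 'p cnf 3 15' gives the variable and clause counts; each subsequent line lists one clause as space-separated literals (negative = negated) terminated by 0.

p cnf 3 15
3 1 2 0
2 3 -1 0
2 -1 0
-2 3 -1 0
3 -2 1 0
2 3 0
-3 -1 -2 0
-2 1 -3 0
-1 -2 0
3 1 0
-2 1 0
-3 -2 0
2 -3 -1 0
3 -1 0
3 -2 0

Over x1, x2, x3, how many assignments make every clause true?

1

There are 2^3 = 8 truth assignments over (x1, x2, x3).
Split on x1. With x1 = True, the clauses containing x1 are satisfied and ¬x1 drops from the rest; 0 of the 2^2 = 4 assignments to the other variables satisfy what remains.
With x1 = False, by the same count on the reduced clause set, 1 assignment works.
(One model: x1=F, x2=F, x3=T.)
Total: 0 + 1 = 1.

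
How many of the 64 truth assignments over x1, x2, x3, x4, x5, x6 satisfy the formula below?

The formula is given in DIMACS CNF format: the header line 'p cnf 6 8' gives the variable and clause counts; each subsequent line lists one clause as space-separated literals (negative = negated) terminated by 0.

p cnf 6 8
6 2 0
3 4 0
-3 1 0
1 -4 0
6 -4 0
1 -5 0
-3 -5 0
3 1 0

9

There are 2^6 = 64 truth assignments over (x1, x2, x3, x4, x5, x6).
Split on x3. With x3 = True, the clauses containing x3 are satisfied and ¬x3 drops from the rest; 5 of the 2^5 = 32 assignments to the other variables satisfy what remains.
With x3 = False, by the same count on the reduced clause set, 4 assignments work.
Total: 5 + 4 = 9.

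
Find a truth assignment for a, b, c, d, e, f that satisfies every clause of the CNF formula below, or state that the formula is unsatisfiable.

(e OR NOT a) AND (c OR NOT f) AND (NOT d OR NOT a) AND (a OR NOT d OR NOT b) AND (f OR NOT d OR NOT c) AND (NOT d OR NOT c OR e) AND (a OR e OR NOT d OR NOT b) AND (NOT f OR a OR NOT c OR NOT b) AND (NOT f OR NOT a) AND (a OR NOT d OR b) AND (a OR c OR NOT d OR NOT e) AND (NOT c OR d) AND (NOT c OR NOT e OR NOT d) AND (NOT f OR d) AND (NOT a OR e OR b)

a=true,  b=false,  c=false,  d=false,  e=true,  f=false

Try e = true.
Try c = false.
The clause (NOT f) is unit, so f = false.
Try d = false.
Every clause is now satisfied; a, b are unconstrained.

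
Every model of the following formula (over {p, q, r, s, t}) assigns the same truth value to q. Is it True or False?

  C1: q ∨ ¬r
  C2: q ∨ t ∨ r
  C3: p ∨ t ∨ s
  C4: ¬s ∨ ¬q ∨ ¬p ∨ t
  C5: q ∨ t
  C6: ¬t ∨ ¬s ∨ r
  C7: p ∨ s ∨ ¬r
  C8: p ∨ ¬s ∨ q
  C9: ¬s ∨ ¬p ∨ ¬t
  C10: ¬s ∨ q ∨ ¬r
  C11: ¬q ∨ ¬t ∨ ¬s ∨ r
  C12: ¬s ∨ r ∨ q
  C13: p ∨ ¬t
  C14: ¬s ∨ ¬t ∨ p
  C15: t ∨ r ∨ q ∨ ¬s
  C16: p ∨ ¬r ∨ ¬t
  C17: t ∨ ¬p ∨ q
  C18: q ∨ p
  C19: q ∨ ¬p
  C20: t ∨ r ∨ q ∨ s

True

Suppose q = False.
From the singleton clause (¬r), r = False.
From the singleton clause (t), t = True.
From the singleton clause (¬s), s = False.
From the singleton clause (p), p = True.
But (¬p) is also a unit clause — contradiction.
So every satisfying assignment has q = True.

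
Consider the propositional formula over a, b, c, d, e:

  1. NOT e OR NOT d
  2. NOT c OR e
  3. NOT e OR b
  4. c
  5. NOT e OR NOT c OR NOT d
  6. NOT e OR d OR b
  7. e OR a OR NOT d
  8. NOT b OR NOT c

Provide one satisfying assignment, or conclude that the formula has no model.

UNSATISFIABLE

Unit clause (c) forces c = true.
Unit clause (e) forces e = true.
Unit clause (NOT d) forces d = false.
Unit clause (b) forces b = true.
That conflicts with the unit clause (NOT b).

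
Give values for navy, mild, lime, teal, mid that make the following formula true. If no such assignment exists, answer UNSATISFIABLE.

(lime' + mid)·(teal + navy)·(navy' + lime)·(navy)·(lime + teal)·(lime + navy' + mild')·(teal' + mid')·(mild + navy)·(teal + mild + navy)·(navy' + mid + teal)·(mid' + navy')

The clause (navy) is unit, so navy = 1.
The clause (lime) is unit, so lime = 1.
The clause (mid) is unit, so mid = 1.
Now (mid') is unsatisfied and unit — conflict.

UNSATISFIABLE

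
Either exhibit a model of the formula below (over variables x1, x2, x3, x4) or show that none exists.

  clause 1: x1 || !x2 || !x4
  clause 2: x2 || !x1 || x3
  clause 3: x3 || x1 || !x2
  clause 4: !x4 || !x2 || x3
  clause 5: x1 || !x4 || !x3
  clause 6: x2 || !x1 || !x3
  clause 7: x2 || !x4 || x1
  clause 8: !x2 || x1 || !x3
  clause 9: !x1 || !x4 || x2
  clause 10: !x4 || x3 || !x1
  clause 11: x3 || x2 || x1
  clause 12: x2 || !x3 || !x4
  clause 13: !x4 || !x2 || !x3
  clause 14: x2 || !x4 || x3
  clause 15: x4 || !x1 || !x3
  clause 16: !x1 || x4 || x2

x1 ↦ true, x2 ↦ true, x3 ↦ false, x4 ↦ false

Try x1 = true.
Try x2 = true.
Try x4 = false.
Unit clause (!x3) forces x3 = false.
Every clause now holds.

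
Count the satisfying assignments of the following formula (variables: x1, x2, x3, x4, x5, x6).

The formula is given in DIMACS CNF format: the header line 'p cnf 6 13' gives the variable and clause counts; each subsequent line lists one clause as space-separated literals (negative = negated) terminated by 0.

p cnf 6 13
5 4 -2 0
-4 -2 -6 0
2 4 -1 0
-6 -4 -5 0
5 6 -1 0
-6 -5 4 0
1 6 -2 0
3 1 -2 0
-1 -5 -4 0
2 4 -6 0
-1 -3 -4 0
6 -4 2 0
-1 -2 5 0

There are 2^6 = 64 truth assignments over (x1, x2, x3, x4, x5, x6).
Split on x6. With x6 = True, the clauses containing x6 are satisfied and ¬x6 drops from the rest; 3 of the 2^5 = 32 assignments to the other variables satisfy what remains.
With x6 = False, by the same count on the reduced clause set, 6 assignments work.
Total: 3 + 6 = 9.

9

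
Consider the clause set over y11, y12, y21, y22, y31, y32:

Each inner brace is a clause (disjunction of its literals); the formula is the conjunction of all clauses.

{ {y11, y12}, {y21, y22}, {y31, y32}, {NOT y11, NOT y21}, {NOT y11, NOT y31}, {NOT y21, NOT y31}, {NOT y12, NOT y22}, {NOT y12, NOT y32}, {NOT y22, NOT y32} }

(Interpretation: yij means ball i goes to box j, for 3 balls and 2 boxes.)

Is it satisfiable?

Try y11 = true.
The clause (NOT y21) is unit, so y21 = false.
The clause (y22) is unit, so y22 = true.
The clause (NOT y31) is unit, so y31 = false.
The clause (y32) is unit, so y32 = true.
Now (NOT y32) is unsatisfied and unit — conflict.
Undo y11 and try y11 = false.
The clause (y12) is unit, so y12 = true.
The clause (NOT y22) is unit, so y22 = false.
The clause (y21) is unit, so y21 = true.
The clause (NOT y31) is unit, so y31 = false.
The clause (y32) is unit, so y32 = true.
Now (NOT y32) is unsatisfied and unit — conflict.
Neither y11 = true nor y11 = false works.
No assignment satisfies every clause.

No, unsatisfiable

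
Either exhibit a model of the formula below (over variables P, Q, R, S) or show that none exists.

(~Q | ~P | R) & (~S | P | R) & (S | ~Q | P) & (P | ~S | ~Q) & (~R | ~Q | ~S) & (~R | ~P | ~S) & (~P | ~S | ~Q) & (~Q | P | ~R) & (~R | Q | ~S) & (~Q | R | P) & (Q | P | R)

P: 1; Q: 0; R: 0; S: 1

Branch on Q: set Q = 0.
Branch on R: set R = 0.
The clause (P) is unit, so P = 1.
No clause remains; S is free.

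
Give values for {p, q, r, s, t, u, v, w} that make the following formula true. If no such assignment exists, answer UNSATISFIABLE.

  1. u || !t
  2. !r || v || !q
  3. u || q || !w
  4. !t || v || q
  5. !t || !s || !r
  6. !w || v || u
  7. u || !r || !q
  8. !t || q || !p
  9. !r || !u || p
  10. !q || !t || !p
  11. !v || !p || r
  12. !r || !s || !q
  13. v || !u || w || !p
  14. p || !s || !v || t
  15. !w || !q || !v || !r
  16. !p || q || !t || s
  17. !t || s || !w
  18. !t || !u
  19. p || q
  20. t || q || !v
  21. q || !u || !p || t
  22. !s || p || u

p=true,  q=true,  r=false,  s=false,  t=false,  u=false,  v=false,  w=false

Case u = false:
(!t) alone gives t = false.
Case q = true:
(!r) alone gives r = false.
Case w = false:
Case v = false:
Case s = false:
All clauses hold; p can take either value.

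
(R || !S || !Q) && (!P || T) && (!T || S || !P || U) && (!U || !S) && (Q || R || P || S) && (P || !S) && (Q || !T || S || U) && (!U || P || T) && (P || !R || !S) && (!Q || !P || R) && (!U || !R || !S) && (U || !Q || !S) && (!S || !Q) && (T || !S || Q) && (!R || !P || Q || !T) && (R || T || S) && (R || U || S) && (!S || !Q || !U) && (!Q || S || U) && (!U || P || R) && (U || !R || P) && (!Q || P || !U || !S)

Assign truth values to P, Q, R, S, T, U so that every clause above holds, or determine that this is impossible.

Branch on P: set P = true.
The clause (T) is unit, so T = true.
Branch on S: set S = false.
The clause (U) is unit, so U = true.
Branch on Q: set Q = false.
The clause (!R) is unit, so R = false.
This assignment satisfies each clause.

P ↦ true; Q ↦ false; R ↦ false; S ↦ false; T ↦ true; U ↦ true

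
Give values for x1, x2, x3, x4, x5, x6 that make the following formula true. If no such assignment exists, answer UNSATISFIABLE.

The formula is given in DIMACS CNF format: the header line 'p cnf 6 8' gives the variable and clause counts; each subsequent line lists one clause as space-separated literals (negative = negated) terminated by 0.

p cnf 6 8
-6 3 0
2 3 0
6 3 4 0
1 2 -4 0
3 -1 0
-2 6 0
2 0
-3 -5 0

(x2) alone gives x2 = True.
(x6) alone gives x6 = True.
(x3) alone gives x3 = True.
(¬x5) alone gives x5 = False.
No clause remains; x1, x4 are free.

x1 ↦ False, x2 ↦ True, x3 ↦ True, x4 ↦ True, x5 ↦ False, x6 ↦ True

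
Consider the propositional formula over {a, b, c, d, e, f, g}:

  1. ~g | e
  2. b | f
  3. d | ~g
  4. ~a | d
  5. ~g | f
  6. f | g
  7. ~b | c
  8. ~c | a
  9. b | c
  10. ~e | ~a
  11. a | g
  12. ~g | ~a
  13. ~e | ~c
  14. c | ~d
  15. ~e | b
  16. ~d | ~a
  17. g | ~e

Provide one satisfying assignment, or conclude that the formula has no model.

Branch on g: set g = 0.
The clause (f) is unit, so f = 1.
The clause (a) is unit, so a = 1.
The clause (d) is unit, so d = 1.
But (~d) is also a unit clause — contradiction.
That branch fails; take g = 1 instead.
The clause (e) is unit, so e = 1.
The clause (d) is unit, so d = 1.
The clause (f) is unit, so f = 1.
The clause (~a) is unit, so a = 0.
The clause (~c) is unit, so c = 0.
But (c) is also a unit clause — contradiction.
Both values of g lead to a conflict.

UNSATISFIABLE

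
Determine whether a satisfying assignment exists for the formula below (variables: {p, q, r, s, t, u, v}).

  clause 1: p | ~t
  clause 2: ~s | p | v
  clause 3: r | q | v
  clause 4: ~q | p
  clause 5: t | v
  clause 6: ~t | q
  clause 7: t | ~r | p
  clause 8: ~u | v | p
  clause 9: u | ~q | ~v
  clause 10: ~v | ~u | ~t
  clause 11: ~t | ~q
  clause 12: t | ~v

Branch on p: set p = 1.
Branch on t: set t = 1.
The clause (q) is unit, so q = 1.
Now (~q) is unsatisfied and unit — conflict.
Backtrack on t: now try t = 0.
The clause (v) is unit, so v = 1.
Now (~v) is unsatisfied and unit — conflict.
Both values of t lead to a conflict.
Backtrack on p: now try p = 0.
The clause (~t) is unit, so t = 0.
The clause (~q) is unit, so q = 0.
The clause (v) is unit, so v = 1.
Now (~v) is unsatisfied and unit — conflict.
Both values of p lead to a conflict.
No assignment satisfies every clause.

No, unsatisfiable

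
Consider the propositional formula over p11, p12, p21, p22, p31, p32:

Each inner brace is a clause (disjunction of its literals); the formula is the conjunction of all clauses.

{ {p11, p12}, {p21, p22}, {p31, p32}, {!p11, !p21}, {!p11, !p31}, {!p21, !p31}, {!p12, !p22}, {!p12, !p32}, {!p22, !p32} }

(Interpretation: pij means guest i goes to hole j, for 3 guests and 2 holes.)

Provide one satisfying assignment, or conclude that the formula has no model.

Try p11 = true.
(!p21) alone gives p21 = false.
(p22) alone gives p22 = true.
(!p31) alone gives p31 = false.
(p32) alone gives p32 = true.
That conflicts with the unit clause (!p32).
Backtrack on p11: now try p11 = false.
(p12) alone gives p12 = true.
(!p22) alone gives p22 = false.
(p21) alone gives p21 = true.
(!p31) alone gives p31 = false.
(p32) alone gives p32 = true.
That conflicts with the unit clause (!p32).
Either choice for p11 ends in contradiction.

UNSATISFIABLE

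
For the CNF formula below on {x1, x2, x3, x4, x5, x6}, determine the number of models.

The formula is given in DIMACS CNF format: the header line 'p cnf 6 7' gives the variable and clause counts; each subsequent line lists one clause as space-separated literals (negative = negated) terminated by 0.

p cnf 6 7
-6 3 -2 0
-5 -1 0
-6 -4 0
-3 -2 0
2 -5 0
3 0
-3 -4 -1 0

There are 2^6 = 64 truth assignments over (x1, x2, x3, x4, x5, x6).
Split on x6. With x6 = True, the clauses containing x6 are satisfied and ¬x6 drops from the rest; 2 of the 2^5 = 32 assignments to the other variables satisfy what remains.
With x6 = False, by the same count on the reduced clause set, 3 assignments work.
(One model: x1=F, x2=F, x3=T, x4=F, x5=F, x6=F.)
Total: 2 + 3 = 5.

5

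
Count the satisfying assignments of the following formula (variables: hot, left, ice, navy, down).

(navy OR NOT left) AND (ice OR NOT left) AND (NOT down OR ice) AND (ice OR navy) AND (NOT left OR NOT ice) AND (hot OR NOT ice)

6

There are 2^5 = 32 truth assignments over (hot, left, ice, navy, down).
Split on navy. With navy = true, the clauses containing navy are satisfied and NOT navy drops from the rest; 4 of the 2^4 = 16 assignments to the other variables satisfy what remains.
With navy = false, by the same count on the reduced clause set, 2 assignments work.
Total: 4 + 2 = 6.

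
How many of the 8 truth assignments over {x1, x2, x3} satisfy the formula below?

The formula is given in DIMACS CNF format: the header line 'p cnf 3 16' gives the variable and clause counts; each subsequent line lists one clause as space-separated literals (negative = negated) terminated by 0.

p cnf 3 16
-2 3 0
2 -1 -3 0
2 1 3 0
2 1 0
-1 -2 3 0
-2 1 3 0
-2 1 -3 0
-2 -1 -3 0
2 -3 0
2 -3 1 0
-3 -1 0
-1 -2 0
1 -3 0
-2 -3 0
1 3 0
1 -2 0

There are 2^3 = 8 truth assignments over (x1, x2, x3).
Split on x2. With x2 = True, the clauses containing x2 are satisfied and ¬x2 drops from the rest; 0 of the 2^2 = 4 assignments to the other variables satisfy what remains.
With x2 = False, by the same count on the reduced clause set, 1 assignment works.
(One model: x1=T, x2=F, x3=F.)
Total: 0 + 1 = 1.

1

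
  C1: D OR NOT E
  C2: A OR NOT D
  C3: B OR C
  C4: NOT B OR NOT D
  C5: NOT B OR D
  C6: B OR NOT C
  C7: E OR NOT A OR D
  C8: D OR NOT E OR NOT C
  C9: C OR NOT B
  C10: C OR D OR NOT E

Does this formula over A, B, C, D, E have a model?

Try D = true.
Unit clause (A) forces A = true.
Unit clause (NOT B) forces B = false.
Unit clause (C) forces C = true.
But (NOT C) is also a unit clause — contradiction.
That branch fails; take D = false instead.
Unit clause (NOT E) forces E = false.
Unit clause (NOT B) forces B = false.
Unit clause (C) forces C = true.
But (NOT C) is also a unit clause — contradiction.
Either choice for D ends in contradiction.
No assignment satisfies every clause.

No, unsatisfiable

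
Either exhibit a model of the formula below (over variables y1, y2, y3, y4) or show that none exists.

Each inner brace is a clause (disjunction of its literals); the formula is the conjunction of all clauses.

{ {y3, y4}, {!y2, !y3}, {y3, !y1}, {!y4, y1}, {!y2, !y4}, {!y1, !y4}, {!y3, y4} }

UNSATISFIABLE

Branch on y3: set y3 = true.
From the singleton clause (!y2), y2 = false.
From the singleton clause (y4), y4 = true.
From the singleton clause (y1), y1 = true.
That conflicts with the unit clause (!y1).
So y3 must be the other value — set y3 = false.
From the singleton clause (y4), y4 = true.
From the singleton clause (!y1), y1 = false.
That conflicts with the unit clause (y1).
Neither y3 = true nor y3 = false works.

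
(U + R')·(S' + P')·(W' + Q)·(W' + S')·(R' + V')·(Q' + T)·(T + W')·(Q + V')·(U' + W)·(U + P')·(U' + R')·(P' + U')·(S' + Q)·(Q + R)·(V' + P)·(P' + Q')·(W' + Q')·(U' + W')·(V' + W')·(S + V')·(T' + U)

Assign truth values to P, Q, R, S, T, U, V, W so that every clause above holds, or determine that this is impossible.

Case U = 1:
(W) alone gives W = 1.
That conflicts with the unit clause (W').
So U must be the other value — set U = 0.
(R') alone gives R = 0.
(P') alone gives P = 0.
(Q) alone gives Q = 1.
(T) alone gives T = 1.
That conflicts with the unit clause (T').
Neither U = 1 nor U = 0 works.

UNSATISFIABLE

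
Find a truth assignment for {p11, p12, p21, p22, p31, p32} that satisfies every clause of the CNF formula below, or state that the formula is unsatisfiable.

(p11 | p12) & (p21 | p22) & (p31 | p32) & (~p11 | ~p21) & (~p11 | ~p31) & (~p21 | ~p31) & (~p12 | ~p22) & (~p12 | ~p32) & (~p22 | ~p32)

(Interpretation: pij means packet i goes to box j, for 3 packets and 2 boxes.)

Suppose p11 = 1.
The clause (~p21) is unit, so p21 = 0.
The clause (p22) is unit, so p22 = 1.
The clause (~p31) is unit, so p31 = 0.
The clause (p32) is unit, so p32 = 1.
But (~p32) is also a unit clause — contradiction.
Undo p11 and try p11 = 0.
The clause (p12) is unit, so p12 = 1.
The clause (~p22) is unit, so p22 = 0.
The clause (p21) is unit, so p21 = 1.
The clause (~p31) is unit, so p31 = 0.
The clause (p32) is unit, so p32 = 1.
But (~p32) is also a unit clause — contradiction.
Neither p11 = 1 nor p11 = 0 works.

UNSATISFIABLE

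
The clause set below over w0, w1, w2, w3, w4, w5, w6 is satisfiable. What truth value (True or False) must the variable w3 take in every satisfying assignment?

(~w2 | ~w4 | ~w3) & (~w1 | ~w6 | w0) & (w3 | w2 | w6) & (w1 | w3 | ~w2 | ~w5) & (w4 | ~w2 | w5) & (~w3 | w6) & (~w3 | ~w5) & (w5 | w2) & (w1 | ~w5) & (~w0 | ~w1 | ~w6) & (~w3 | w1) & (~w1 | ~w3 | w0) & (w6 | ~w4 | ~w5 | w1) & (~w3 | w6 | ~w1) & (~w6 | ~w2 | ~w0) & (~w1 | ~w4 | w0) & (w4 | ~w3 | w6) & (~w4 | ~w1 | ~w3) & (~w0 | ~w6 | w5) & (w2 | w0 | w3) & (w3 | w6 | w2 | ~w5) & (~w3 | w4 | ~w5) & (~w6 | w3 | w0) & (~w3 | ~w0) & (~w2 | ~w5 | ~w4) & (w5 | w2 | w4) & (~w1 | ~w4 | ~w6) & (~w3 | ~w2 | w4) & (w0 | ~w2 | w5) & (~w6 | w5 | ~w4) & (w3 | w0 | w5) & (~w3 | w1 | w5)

False

Suppose w3 = 1.
Unit clause (w6) forces w6 = 1.
Unit clause (~w5) forces w5 = 0.
Unit clause (w2) forces w2 = 1.
Unit clause (~w4) forces w4 = 0.
But (w4) is also a unit clause — contradiction.
So every satisfying assignment has w3 = False.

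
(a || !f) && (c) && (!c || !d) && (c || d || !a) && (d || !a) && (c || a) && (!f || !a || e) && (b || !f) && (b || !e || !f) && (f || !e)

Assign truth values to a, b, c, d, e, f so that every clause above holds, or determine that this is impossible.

a=false; b=true; c=true; d=false; e=false; f=false

The clause (c) is unit, so c = true.
The clause (!d) is unit, so d = false.
The clause (!a) is unit, so a = false.
The clause (!f) is unit, so f = false.
The clause (!e) is unit, so e = false.
Every clause is now satisfied; b is unconstrained.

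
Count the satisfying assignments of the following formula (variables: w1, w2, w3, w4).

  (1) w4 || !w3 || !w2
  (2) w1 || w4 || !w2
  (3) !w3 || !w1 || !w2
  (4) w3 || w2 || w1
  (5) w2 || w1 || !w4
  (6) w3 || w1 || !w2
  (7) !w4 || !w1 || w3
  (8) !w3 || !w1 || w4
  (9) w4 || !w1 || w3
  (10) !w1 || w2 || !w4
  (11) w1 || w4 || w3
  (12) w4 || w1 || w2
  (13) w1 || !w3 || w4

There are 2^4 = 16 truth assignments over (w1, w2, w3, w4).
Split on w1. With w1 = true, the clauses containing w1 are satisfied and !w1 drops from the rest; 0 of the 2^3 = 8 assignments to the other variables satisfy what remains.
With w1 = false, by the same count on the reduced clause set, 1 assignment works.
(One model: w1=F, w2=T, w3=T, w4=T.)
Total: 0 + 1 = 1.

1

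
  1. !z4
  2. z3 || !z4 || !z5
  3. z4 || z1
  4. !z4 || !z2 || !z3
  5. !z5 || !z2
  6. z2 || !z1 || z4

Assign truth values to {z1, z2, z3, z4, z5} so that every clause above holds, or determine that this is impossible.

The clause (!z4) is unit, so z4 = false.
The clause (z1) is unit, so z1 = true.
The clause (z2) is unit, so z2 = true.
The clause (!z5) is unit, so z5 = false.
No clause remains; z3 is free.

z1 ↦ true, z2 ↦ true, z3 ↦ false, z4 ↦ false, z5 ↦ false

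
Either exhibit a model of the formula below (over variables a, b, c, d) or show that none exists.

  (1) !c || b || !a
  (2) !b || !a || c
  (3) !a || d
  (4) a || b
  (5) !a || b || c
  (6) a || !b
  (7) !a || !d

UNSATISFIABLE

Case a = false:
The clause (b) is unit, so b = true.
That conflicts with the unit clause (!b).
Backtrack on a: now try a = true.
The clause (d) is unit, so d = true.
That conflicts with the unit clause (!d).
Both values of a lead to a conflict.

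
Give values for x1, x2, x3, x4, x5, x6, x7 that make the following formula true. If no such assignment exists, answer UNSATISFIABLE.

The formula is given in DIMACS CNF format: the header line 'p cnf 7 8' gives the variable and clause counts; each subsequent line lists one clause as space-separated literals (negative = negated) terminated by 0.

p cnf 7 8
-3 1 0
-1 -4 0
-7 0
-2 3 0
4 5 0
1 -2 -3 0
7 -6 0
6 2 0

From the singleton clause (¬x7), x7 = False.
From the singleton clause (¬x6), x6 = False.
From the singleton clause (x2), x2 = True.
From the singleton clause (x3), x3 = True.
From the singleton clause (x1), x1 = True.
From the singleton clause (¬x4), x4 = False.
From the singleton clause (x5), x5 = True.
All clauses are satisfied.

x1: True,  x2: True,  x3: True,  x4: False,  x5: True,  x6: False,  x7: False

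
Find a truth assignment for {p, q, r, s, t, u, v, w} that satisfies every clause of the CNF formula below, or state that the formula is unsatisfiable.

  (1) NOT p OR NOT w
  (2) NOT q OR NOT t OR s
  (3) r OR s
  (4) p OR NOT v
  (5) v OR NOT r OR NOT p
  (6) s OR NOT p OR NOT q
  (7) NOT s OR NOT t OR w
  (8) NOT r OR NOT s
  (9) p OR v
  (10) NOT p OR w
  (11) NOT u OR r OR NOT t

UNSATISFIABLE

Suppose p = false.
Unit clause (NOT v) forces v = false.
But (v) is also a unit clause — contradiction.
That branch fails; take p = true instead.
Unit clause (NOT w) forces w = false.
But (w) is also a unit clause — contradiction.
Both values of p lead to a conflict.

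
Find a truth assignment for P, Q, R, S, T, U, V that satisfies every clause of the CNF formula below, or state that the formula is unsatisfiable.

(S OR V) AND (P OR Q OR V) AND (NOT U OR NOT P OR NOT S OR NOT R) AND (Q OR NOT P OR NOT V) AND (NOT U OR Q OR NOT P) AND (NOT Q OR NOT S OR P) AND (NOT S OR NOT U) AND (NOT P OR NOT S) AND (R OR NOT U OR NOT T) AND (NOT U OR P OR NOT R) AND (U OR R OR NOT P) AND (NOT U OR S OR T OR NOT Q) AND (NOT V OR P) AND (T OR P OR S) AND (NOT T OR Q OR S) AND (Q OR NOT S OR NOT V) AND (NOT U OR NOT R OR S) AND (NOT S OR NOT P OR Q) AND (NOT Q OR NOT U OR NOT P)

P: true; Q: true; R: true; S: false; T: false; U: false; V: true

Case S = false:
The clause (V) is unit, so V = true.
The clause (P) is unit, so P = true.
The clause (Q) is unit, so Q = true.
The clause (NOT U) is unit, so U = false.
The clause (R) is unit, so R = true.
All clauses hold; T can take either value.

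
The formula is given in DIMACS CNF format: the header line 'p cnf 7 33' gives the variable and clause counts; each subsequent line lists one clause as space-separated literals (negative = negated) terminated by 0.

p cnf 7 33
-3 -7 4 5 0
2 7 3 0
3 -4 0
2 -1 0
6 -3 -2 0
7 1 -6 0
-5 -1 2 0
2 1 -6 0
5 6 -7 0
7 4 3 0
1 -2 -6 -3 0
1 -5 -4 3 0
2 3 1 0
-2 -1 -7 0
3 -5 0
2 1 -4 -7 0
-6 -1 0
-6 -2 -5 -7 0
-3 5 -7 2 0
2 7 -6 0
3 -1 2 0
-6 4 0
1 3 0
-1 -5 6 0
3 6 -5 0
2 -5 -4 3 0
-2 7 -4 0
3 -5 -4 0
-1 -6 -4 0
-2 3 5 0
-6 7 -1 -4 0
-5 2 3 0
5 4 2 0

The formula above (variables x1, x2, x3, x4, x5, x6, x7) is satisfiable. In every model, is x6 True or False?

False

Suppose x6 = True.
The clause (¬x1) is unit, so x1 = False.
The clause (x7) is unit, so x7 = True.
The clause (x2) is unit, so x2 = True.
The clause (¬x3) is unit, so x3 = False.
That conflicts with the unit clause (x3).
So every satisfying assignment has x6 = False.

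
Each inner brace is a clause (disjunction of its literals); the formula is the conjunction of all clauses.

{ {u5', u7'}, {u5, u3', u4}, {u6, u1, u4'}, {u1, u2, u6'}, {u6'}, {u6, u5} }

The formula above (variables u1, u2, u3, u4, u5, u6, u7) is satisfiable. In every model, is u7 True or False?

False

Suppose u7 = 1.
From the singleton clause (u5'), u5 = 0.
From the singleton clause (u6'), u6 = 0.
But (u6) is also a unit clause — contradiction.
So every satisfying assignment has u7 = False.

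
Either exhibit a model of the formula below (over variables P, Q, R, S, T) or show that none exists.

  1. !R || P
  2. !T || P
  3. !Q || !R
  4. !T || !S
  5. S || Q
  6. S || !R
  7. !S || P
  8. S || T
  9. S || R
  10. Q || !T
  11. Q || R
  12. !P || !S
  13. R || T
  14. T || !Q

Case R = false:
(S) alone gives S = true.
(!T) alone gives T = false.
That conflicts with the unit clause (T).
That branch fails; take R = true instead.
(P) alone gives P = true.
(!Q) alone gives Q = false.
(S) alone gives S = true.
That conflicts with the unit clause (!S).
Either choice for R ends in contradiction.

UNSATISFIABLE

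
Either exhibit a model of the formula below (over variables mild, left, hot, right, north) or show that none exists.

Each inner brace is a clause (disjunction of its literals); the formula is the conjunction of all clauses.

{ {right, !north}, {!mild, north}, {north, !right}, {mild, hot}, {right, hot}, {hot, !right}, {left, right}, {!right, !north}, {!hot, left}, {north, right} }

Case right = true:
From the singleton clause (north), north = true.
That conflicts with the unit clause (!north).
Undo right and try right = false.
From the singleton clause (!north), north = false.
That conflicts with the unit clause (north).
Both values of right lead to a conflict.

UNSATISFIABLE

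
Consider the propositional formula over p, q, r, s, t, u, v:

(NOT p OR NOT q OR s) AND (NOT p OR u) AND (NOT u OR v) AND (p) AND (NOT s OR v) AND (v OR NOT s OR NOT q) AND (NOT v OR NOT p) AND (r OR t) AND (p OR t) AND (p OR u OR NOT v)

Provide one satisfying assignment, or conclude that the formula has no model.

UNSATISFIABLE

The clause (p) is unit, so p = true.
The clause (u) is unit, so u = true.
The clause (v) is unit, so v = true.
That conflicts with the unit clause (NOT v).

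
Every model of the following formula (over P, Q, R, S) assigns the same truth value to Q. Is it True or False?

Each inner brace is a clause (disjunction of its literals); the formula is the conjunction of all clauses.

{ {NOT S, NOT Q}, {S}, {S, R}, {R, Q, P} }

Suppose Q = true.
(NOT S) alone gives S = false.
That conflicts with the unit clause (S).
So every satisfying assignment has Q = False.

False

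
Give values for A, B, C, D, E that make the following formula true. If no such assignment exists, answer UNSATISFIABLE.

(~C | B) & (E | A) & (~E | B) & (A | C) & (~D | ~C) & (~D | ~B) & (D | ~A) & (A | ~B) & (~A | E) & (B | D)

UNSATISFIABLE

Suppose C = 0.
Unit clause (A) forces A = 1.
Unit clause (D) forces D = 1.
Unit clause (~B) forces B = 0.
Unit clause (~E) forces E = 0.
But (E) is also a unit clause — contradiction.
That branch fails; take C = 1 instead.
Unit clause (B) forces B = 1.
Unit clause (~D) forces D = 0.
Unit clause (~A) forces A = 0.
But (A) is also a unit clause — contradiction.
Either choice for C ends in contradiction.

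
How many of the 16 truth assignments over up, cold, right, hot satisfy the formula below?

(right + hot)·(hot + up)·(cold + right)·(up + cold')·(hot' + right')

There are 2^4 = 16 truth assignments over (up, cold, right, hot).
Check each against the 5 clauses (columns in the order up, cold, right, hot):
  F F F F  ✗ fails (right + hot)
  F F F T  ✗ fails (cold + right)
  F F T F  ✗ fails (hot + up)
  F F T T  ✗ fails (hot' + right')
  F T F F  ✗ fails (right + hot)
  F T F T  ✗ fails (up + cold')
  F T T F  ✗ fails (hot + up)
  F T T T  ✗ fails (up + cold')
  T F F F  ✗ fails (right + hot)
  T F F T  ✗ fails (cold + right)
  T F T F  ✓ satisfies all
  T F T T  ✗ fails (hot' + right')
  T T F F  ✗ fails (right + hot)
  T T F T  ✓ satisfies all
  T T T F  ✓ satisfies all
  T T T T  ✗ fails (hot' + right')
3 of the 16 rows are models.

3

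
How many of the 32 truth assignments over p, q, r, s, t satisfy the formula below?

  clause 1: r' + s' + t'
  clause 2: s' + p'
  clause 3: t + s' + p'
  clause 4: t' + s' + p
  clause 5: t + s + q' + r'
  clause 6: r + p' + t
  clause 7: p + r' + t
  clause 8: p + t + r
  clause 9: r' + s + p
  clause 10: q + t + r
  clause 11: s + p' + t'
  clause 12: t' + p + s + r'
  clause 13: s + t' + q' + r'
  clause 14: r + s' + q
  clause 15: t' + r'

3

There are 2^5 = 32 truth assignments over (p, q, r, s, t).
Split on t. With t = 1, the clauses containing t are satisfied and t' drops from the rest; 2 of the 2^4 = 16 assignments to the other variables satisfy what remains.
With t = 0, by the same count on the reduced clause set, 1 assignment works.
(One model: p=F, q=F, r=F, s=F, t=T.)
Total: 2 + 1 = 3.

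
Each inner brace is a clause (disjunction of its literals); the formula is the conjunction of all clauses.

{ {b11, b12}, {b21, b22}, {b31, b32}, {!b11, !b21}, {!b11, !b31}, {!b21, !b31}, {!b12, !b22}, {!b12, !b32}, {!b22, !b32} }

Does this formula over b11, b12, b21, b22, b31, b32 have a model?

No

Case b11 = true:
From the singleton clause (!b21), b21 = false.
From the singleton clause (b22), b22 = true.
From the singleton clause (!b31), b31 = false.
From the singleton clause (b32), b32 = true.
Now (!b32) is unsatisfied and unit — conflict.
That branch fails; take b11 = false instead.
From the singleton clause (b12), b12 = true.
From the singleton clause (!b22), b22 = false.
From the singleton clause (b21), b21 = true.
From the singleton clause (!b31), b31 = false.
From the singleton clause (b32), b32 = true.
Now (!b32) is unsatisfied and unit — conflict.
Both values of b11 lead to a conflict.
No assignment satisfies every clause.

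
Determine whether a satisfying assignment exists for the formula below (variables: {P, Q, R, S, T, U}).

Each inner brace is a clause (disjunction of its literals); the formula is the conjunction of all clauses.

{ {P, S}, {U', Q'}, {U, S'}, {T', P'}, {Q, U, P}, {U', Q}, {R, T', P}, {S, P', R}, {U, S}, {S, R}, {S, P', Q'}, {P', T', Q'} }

Branch on P: set P = 1.
The clause (T') is unit, so T = 0.
Branch on U: set U = 0.
The clause (S') is unit, so S = 0.
That conflicts with the unit clause (S).
That branch fails; take U = 1 instead.
The clause (Q') is unit, so Q = 0.
That conflicts with the unit clause (Q).
Neither U = 1 nor U = 0 works.
That branch fails; take P = 0 instead.
The clause (S) is unit, so S = 1.
The clause (U) is unit, so U = 1.
The clause (Q') is unit, so Q = 0.
That conflicts with the unit clause (Q).
Neither P = 1 nor P = 0 works.
No assignment satisfies every clause.

No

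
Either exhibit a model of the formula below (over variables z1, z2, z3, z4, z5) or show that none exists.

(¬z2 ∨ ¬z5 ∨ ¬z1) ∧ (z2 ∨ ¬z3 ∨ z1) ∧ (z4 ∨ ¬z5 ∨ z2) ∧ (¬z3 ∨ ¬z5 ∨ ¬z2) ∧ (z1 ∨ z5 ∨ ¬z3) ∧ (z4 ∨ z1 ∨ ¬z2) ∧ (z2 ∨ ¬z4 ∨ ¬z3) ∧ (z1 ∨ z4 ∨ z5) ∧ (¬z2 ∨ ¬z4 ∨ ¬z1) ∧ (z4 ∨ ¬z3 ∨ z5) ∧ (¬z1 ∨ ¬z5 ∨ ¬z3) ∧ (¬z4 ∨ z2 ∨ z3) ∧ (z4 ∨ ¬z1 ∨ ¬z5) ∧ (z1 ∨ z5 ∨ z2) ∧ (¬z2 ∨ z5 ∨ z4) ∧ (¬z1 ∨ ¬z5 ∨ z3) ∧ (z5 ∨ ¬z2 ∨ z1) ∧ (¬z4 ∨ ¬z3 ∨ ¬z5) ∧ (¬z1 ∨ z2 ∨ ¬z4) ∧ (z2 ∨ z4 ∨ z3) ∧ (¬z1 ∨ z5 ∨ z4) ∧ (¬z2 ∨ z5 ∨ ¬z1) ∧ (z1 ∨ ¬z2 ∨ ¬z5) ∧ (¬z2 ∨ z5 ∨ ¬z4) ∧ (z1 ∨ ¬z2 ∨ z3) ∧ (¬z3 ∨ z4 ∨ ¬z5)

UNSATISFIABLE

Case z2 = False:
Case z3 = False:
The clause (¬z4) is unit, so z4 = False.
Now (z4) is unsatisfied and unit — conflict.
That branch fails; take z3 = True instead.
The clause (z1) is unit, so z1 = True.
The clause (¬z4) is unit, so z4 = False.
The clause (¬z5) is unit, so z5 = False.
Now (z5) is unsatisfied and unit — conflict.
Either choice for z3 ends in contradiction.
That branch fails; take z2 = True instead.
Case z5 = False:
The clause (z4) is unit, so z4 = True.
Now (¬z4) is unsatisfied and unit — conflict.
That branch fails; take z5 = True instead.
The clause (¬z1) is unit, so z1 = False.
Now (z1) is unsatisfied and unit — conflict.
Either choice for z5 ends in contradiction.
Either choice for z2 ends in contradiction.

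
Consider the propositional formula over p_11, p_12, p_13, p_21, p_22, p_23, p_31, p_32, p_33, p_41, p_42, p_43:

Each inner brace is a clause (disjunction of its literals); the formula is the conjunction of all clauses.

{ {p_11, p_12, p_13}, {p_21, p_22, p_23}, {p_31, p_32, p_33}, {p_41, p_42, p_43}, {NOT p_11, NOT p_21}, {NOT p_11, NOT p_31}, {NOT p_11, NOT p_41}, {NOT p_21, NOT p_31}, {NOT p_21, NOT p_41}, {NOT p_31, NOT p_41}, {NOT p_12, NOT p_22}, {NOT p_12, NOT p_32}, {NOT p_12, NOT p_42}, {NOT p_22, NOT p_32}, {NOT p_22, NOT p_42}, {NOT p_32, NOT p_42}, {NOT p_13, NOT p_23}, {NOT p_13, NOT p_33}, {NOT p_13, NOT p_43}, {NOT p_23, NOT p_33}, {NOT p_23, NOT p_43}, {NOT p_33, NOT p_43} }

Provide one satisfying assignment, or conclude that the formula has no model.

UNSATISFIABLE

Case p_11 = false:
Case p_12 = true:
Unit clause (NOT p_22) forces p_22 = false.
Unit clause (NOT p_32) forces p_32 = false.
Unit clause (NOT p_42) forces p_42 = false.
Case p_21 = true:
Unit clause (NOT p_31) forces p_31 = false.
Unit clause (p_33) forces p_33 = true.
Unit clause (NOT p_41) forces p_41 = false.
Unit clause (p_43) forces p_43 = true.
But (NOT p_43) is also a unit clause — contradiction.
That branch fails; take p_21 = false instead.
Unit clause (p_23) forces p_23 = true.
Unit clause (NOT p_13) forces p_13 = false.
Unit clause (NOT p_33) forces p_33 = false.
Unit clause (p_31) forces p_31 = true.
Unit clause (NOT p_41) forces p_41 = false.
Unit clause (p_43) forces p_43 = true.
But (NOT p_43) is also a unit clause — contradiction.
Neither p_21 = true nor p_21 = false works.
That branch fails; take p_12 = false instead.
Unit clause (p_13) forces p_13 = true.
Unit clause (NOT p_23) forces p_23 = false.
Unit clause (NOT p_33) forces p_33 = false.
Unit clause (NOT p_43) forces p_43 = false.
Case p_21 = true:
Unit clause (NOT p_31) forces p_31 = false.
Unit clause (p_32) forces p_32 = true.
Unit clause (NOT p_41) forces p_41 = false.
Unit clause (p_42) forces p_42 = true.
But (NOT p_42) is also a unit clause — contradiction.
That branch fails; take p_21 = false instead.
Unit clause (p_22) forces p_22 = true.
Unit clause (NOT p_32) forces p_32 = false.
Unit clause (p_31) forces p_31 = true.
Unit clause (NOT p_41) forces p_41 = false.
Unit clause (p_42) forces p_42 = true.
But (NOT p_42) is also a unit clause — contradiction.
Neither p_21 = true nor p_21 = false works.
Neither p_12 = true nor p_12 = false works.
That branch fails; take p_11 = true instead.
Unit clause (NOT p_21) forces p_21 = false.
Unit clause (NOT p_31) forces p_31 = false.
Unit clause (NOT p_41) forces p_41 = false.
Case p_22 = true:
Unit clause (NOT p_12) forces p_12 = false.
Unit clause (NOT p_32) forces p_32 = false.
Unit clause (p_33) forces p_33 = true.
Unit clause (NOT p_42) forces p_42 = false.
Unit clause (p_43) forces p_43 = true.
But (NOT p_43) is also a unit clause — contradiction.
That branch fails; take p_22 = false instead.
Unit clause (p_23) forces p_23 = true.
Unit clause (NOT p_13) forces p_13 = false.
Unit clause (NOT p_33) forces p_33 = false.
Unit clause (p_32) forces p_32 = true.
Unit clause (NOT p_12) forces p_12 = false.
Unit clause (NOT p_42) forces p_42 = false.
Unit clause (p_43) forces p_43 = true.
But (NOT p_43) is also a unit clause — contradiction.
Neither p_22 = true nor p_22 = false works.
Neither p_11 = true nor p_11 = false works.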